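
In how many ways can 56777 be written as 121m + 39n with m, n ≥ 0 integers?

gcd(121, 39) = 1  (121 = 3×39 + 4, 39 = 9×4 + 3, 4 = 1×3 + 1, 3 = 3×1).
Back-substituting, 121×(10) + 39×(-31) = 1.
Scale by 56777: one solution is (567770, -1760087). Reduce m mod 39: (8, 1431).
General: m = 8 + 39t, n = 1431 - 121t.
m ≥ 0 ⇒ t ≥ 0; n ≥ 0 ⇒ t ≤ 11. So t ∈ [0, 11]: 12 solutions.

12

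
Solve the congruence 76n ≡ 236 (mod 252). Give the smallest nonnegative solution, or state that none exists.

23

gcd(252, 76) = 4.
4 divides 236, so solutions exist.
By Bézout, 76·(10) + 252·(-3) = 4.
So 76·(10) ≡ 4 (mod 252); multiply by 59: n ≡ 590 (mod 63).
Smallest nonnegative: n = 590 mod 63 = 23.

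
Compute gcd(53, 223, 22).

gcd(223, 53):
  223 = 4·53 + 11
  53 = 4·11 + 9
  11 = 1·9 + 2
  9 = 4·2 + 1
  2 = 2·1
so gcd(223, 53) = 1.
gcd(1, 22) = 1.

1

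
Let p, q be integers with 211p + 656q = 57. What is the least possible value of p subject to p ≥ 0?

gcd(656, 211):
  656 = 3×211 + 23
  211 = 9×23 + 4
  23 = 5×4 + 3
  4 = 1×3 + 1
  3 = 3×1
so gcd(656, 211) = 1.
1 divides 57, so solutions exist.
Back-substitute for Bézout coefficients:
  1 = 4 - 1×3
  ... = 211×(171) + 656×(-55)
Scale by 57/1 = 57: (p₀, q₀) = (9747, -3135).
General solution: p = 9747 + 656t, q = -3135 - 211t for integer t.
p ≥ 0: smallest is 9747 mod 656 = 563 (at t = -14), with q = -181.

563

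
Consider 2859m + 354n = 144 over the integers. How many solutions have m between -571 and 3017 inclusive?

30

gcd(2859, 354) = 3  (2859 = 8×354 + 27, 354 = 13×27 + 3, 27 = 9×3).
Back-substituting, 2859×(-13) + 354×(105) = 3.
Scale by 48: particular solution (-624, 5040); reduce m mod 118: (84, -678).
General solution: m = 84 + 118t, n = -678 - 953t for integer t.
-571 ≤ 84 + 118t ≤ 3017 gives t ∈ [-5, 24], which is 30 values.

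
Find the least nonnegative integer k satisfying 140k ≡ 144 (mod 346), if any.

90

gcd(346, 140) = 2  (346 = 2×140 + 66, 140 = 2×66 + 8, 66 = 8×8 + 2, 8 = 4×2).
2 divides 144, so solutions exist.
Back-substituting, 140×(-42) + 346×(17) = 2.
So 140×(-42) ≡ 2 (mod 346); multiply by 72: k ≡ -3024 (mod 173).
Smallest nonnegative: k = -3024 mod 173 = 90.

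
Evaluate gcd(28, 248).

gcd(248, 28):
  248 = 8*28 + 24
  28 = 1*24 + 4
  24 = 6*4
so gcd(248, 28) = 4.

4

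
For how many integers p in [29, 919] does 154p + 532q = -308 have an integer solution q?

24

gcd(532, 154):
  532 = 3·154 + 70
  154 = 2·70 + 14
  70 = 5·14
so gcd(532, 154) = 14.
Back-substitute for Bézout coefficients:
  14 = 154 - 2·70
  ... = 154·(7) + 532·(-2)
Scale by -22: particular solution (-154, 44); reduce p mod 38: (36, -11).
General solution: p = 36 + 38t, q = -11 - 11t for integer t.
29 ≤ 36 + 38t ≤ 919 gives t ∈ [0, 23], which is 24 values.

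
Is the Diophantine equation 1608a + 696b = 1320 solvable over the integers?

gcd(1608, 696) = 24  (1608 = 2·696 + 216, 696 = 3·216 + 48, 216 = 4·48 + 24, 48 = 2·24).
24 divides 1320, so integer solutions exist.

yes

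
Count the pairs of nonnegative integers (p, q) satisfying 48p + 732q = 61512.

gcd(732, 48) = 12  (732 = 15×48 + 12, 48 = 4×12).
Back-substituting, 48×(-15) + 732×(1) = 12.
Scale by 5126: one solution is (-76890, 5126). Reduce p mod 61: (31, 82).
General: p = 31 + 61t, q = 82 - 4t.
p ≥ 0 ⇒ t ≥ 0; q ≥ 0 ⇒ t ≤ 20. So t ∈ [0, 20]: 21 solutions.

21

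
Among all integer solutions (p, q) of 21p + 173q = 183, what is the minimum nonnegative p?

157

gcd(173, 21):
  173 = 8·21 + 5
  21 = 4·5 + 1
  5 = 5·1
so gcd(173, 21) = 1.
1 divides 183, so solutions exist.
Back-substitute for Bézout coefficients:
  1 = 21 - 4·5
  ... = 21·(33) + 173·(-4)
Scale by 183/1 = 183: (p₀, q₀) = (6039, -732).
General solution: p = 6039 + 173t, q = -732 - 21t for integer t.
p ≥ 0: smallest is 6039 mod 173 = 157 (at t = -34), with q = -18.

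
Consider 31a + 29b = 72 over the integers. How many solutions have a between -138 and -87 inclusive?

gcd(31, 29) = 1.
By Bézout, 31*(-14) + 29*(15) = 1.
Particular solution: (7, -5).
General solution: a = 7 + 29t, b = -5 - 31t for integer t.
-138 ≤ 7 + 29t ≤ -87 gives t ∈ [-5, -4], which is 2 values.

2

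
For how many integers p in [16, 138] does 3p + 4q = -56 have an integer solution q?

31

gcd(4, 3) = 1.
By Bézout, 3*(-1) + 4*(1) = 1.
Particular solution: (0, -14).
General solution: p = 0 + 4t, q = -14 - 3t for integer t.
16 ≤ 0 + 4t ≤ 138 gives t ∈ [4, 34], which is 31 values.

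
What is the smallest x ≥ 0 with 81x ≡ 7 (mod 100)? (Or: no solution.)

47

gcd(100, 81) = 1.
1 divides 7, so solutions exist.
By Bézout, 81·(21) + 100·(-17) = 1.
So 81·(21) ≡ 1 (mod 100); multiply by 7: x ≡ 147 (mod 100).
Smallest nonnegative: x = 147 mod 100 = 47.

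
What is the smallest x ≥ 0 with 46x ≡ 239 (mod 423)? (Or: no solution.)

419

gcd(423, 46):
  423 = 9·46 + 9
  46 = 5·9 + 1
  9 = 9·1
so gcd(423, 46) = 1.
1 divides 239, so solutions exist.
Back-substitute for Bézout coefficients:
  1 = 46 - 5·9
  ... = 46·(46) + 423·(-5)
So 46·(46) ≡ 1 (mod 423); multiply by 239: x ≡ 10994 (mod 423).
Smallest nonnegative: x = 10994 mod 423 = 419.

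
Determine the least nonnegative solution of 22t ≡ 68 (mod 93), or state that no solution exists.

gcd(93, 22) = 1  (93 = 4×22 + 5, 22 = 4×5 + 2, 5 = 2×2 + 1, 2 = 2×1).
1 divides 68, so solutions exist.
Back-substituting, 22×(-38) + 93×(9) = 1.
So 22×(-38) ≡ 1 (mod 93); multiply by 68: t ≡ -2584 (mod 93).
Smallest nonnegative: t = -2584 mod 93 = 20.

20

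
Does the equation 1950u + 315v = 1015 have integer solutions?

no

gcd(1950, 315) = 15  (1950 = 6·315 + 60, 315 = 5·60 + 15, 60 = 4·15).
15 does not divide 1015 (remainder 10), so no integer solutions.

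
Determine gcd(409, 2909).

gcd(2909, 409) = 1  (2909 = 7·409 + 46, 409 = 8·46 + 41, 46 = 1·41 + 5, 41 = 8·5 + 1, 5 = 5·1).

1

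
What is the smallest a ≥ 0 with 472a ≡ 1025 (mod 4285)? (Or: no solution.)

3225

gcd(4285, 472):
  4285 = 9·472 + 37
  472 = 12·37 + 28
  37 = 1·28 + 9
  28 = 3·9 + 1
  9 = 9·1
so gcd(4285, 472) = 1.
1 divides 1025, so solutions exist.
Back-substitute for Bézout coefficients:
  1 = 28 - 3·9
  ... = 472·(463) + 4285·(-51)
So 472·(463) ≡ 1 (mod 4285); multiply by 1025: a ≡ 474575 (mod 4285).
Smallest nonnegative: a = 474575 mod 4285 = 3225.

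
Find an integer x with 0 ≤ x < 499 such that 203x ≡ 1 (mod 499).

59

gcd(499, 203) = 1.
By Bézout, 203*(59) + 499*(-24) = 1.
So 203*59 ≡ 1 (mod 499), and 59 mod 499 = 59.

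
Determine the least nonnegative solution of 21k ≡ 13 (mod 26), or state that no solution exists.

gcd(26, 21):
  26 = 1×21 + 5
  21 = 4×5 + 1
  5 = 5×1
so gcd(26, 21) = 1.
1 divides 13, so solutions exist.
Back-substitute for Bézout coefficients:
  1 = 21 - 4×5
  ... = 21×(5) + 26×(-4)
So 21×(5) ≡ 1 (mod 26); multiply by 13: k ≡ 65 (mod 26).
Smallest nonnegative: k = 65 mod 26 = 13.

13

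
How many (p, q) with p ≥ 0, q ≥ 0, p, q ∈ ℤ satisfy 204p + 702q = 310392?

13

gcd(702, 204):
  702 = 3×204 + 90
  204 = 2×90 + 24
  90 = 3×24 + 18
  24 = 1×18 + 6
  18 = 3×6
so gcd(702, 204) = 6.
Back-substitute for Bézout coefficients:
  6 = 24 - 1×18
  ... = 204×(31) + 702×(-9)
Scale by 51732: one solution is (1603692, -465588). Reduce p mod 117: (90, 416).
General: p = 90 + 117t, q = 416 - 34t.
p ≥ 0 ⇒ t ≥ 0; q ≥ 0 ⇒ t ≤ 12. So t ∈ [0, 12]: 13 solutions.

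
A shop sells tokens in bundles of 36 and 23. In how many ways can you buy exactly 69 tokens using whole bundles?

Need nonnegative integers with 36j + 23k = 69.
gcd(36, 23) = 1, and 36·(-7) + 23·(11) = 1.
So (j₀, k₀) = (-483, 759); general j = -483 + 23t, k = 759 - 36t.
j ≥ 0 ⇒ t ≥ 21; k ≥ 0 ⇒ t ≤ 21. That's 1 value of t.

1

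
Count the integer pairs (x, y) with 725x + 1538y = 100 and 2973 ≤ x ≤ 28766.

gcd(1538, 725) = 1.
By Bézout, 725×(367) + 1538×(-173) = 1.
Particular solution: (1326, -625).
General solution: x = 1326 + 1538t, y = -625 - 725t for integer t.
2973 ≤ 1326 + 1538t ≤ 28766 gives t ∈ [2, 17], which is 16 values.

16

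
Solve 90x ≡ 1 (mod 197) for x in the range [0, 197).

81

gcd(197, 90) = 1.
By Bézout, 90*(81) + 197*(-37) = 1.
So 90*81 ≡ 1 (mod 197), and 81 mod 197 = 81.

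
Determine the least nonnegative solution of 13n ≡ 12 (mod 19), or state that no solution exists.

17

gcd(19, 13) = 1  (19 = 1·13 + 6, 13 = 2·6 + 1, 6 = 6·1).
1 divides 12, so solutions exist.
Back-substituting, 13·(3) + 19·(-2) = 1.
So 13·(3) ≡ 1 (mod 19); multiply by 12: n ≡ 36 (mod 19).
Smallest nonnegative: n = 36 mod 19 = 17.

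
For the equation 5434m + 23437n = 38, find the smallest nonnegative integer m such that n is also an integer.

gcd(23437, 5434) = 1  (23437 = 4×5434 + 1701, 5434 = 3×1701 + 331, 1701 = 5×331 + 46, 331 = 7×46 + 9, 46 = 5×9 + 1, 9 = 9×1).
1 divides 38, so solutions exist.
Back-substituting, 5434×(-2549) + 23437×(591) = 1.
Scale by 38/1 = 38: (m₀, n₀) = (-96862, 22458).
General solution: m = -96862 + 23437t, n = 22458 - 5434t for integer t.
m ≥ 0: smallest is -96862 mod 23437 = 20323 (at t = 5), with n = -4712.

20323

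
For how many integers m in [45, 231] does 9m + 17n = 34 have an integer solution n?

gcd(17, 9) = 1.
By Bézout, 9·(2) + 17·(-1) = 1.
Particular solution: (0, 2).
General solution: m = 0 + 17t, n = 2 - 9t for integer t.
45 ≤ 0 + 17t ≤ 231 gives t ∈ [3, 13], which is 11 values.

11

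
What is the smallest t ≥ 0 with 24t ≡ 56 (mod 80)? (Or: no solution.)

9

gcd(80, 24) = 8.
8 divides 56, so solutions exist.
By Bézout, 24×(-3) + 80×(1) = 8.
So 24×(-3) ≡ 8 (mod 80); multiply by 7: t ≡ -21 (mod 10).
Smallest nonnegative: t = -21 mod 10 = 9.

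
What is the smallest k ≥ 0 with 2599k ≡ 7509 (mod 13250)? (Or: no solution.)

gcd(13250, 2599) = 1.
1 divides 7509, so solutions exist.
By Bézout, 2599·(-1351) + 13250·(265) = 1.
So 2599·(-1351) ≡ 1 (mod 13250); multiply by 7509: k ≡ -10144659 (mod 13250).
Smallest nonnegative: k = -10144659 mod 13250 = 4841.

4841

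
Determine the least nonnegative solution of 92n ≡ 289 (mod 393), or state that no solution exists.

gcd(393, 92) = 1  (393 = 4×92 + 25, 92 = 3×25 + 17, 25 = 1×17 + 8, 17 = 2×8 + 1, 8 = 8×1).
1 divides 289, so solutions exist.
Back-substituting, 92×(47) + 393×(-11) = 1.
So 92×(47) ≡ 1 (mod 393); multiply by 289: n ≡ 13583 (mod 393).
Smallest nonnegative: n = 13583 mod 393 = 221.

221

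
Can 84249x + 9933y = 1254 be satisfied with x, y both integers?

yes

gcd(84249, 9933) = 33  (84249 = 8×9933 + 4785, 9933 = 2×4785 + 363, 4785 = 13×363 + 66, 363 = 5×66 + 33, 66 = 2×33).
33 divides 1254, so integer solutions exist.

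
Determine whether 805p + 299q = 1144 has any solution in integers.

no

gcd(805, 299) = 23  (805 = 2×299 + 207, 299 = 1×207 + 92, 207 = 2×92 + 23, 92 = 4×23).
23 does not divide 1144 (remainder 17), so no integer solutions.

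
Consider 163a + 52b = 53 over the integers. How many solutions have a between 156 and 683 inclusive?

10

gcd(163, 52) = 1  (163 = 3×52 + 7, 52 = 7×7 + 3, 7 = 2×3 + 1, 3 = 3×1).
Back-substituting, 163×(15) + 52×(-47) = 1.
Scale by 53: particular solution (795, -2491); reduce a mod 52: (15, -46).
General solution: a = 15 + 52t, b = -46 - 163t for integer t.
156 ≤ 15 + 52t ≤ 683 gives t ∈ [3, 12], which is 10 values.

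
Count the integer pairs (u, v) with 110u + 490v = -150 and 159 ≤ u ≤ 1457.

gcd(490, 110) = 10.
By Bézout, 110×(9) + 490×(-2) = 10.
Particular solution: (12, -3).
General solution: u = 12 + 49t, v = -3 - 11t for integer t.
159 ≤ 12 + 49t ≤ 1457 gives t ∈ [3, 29], which is 27 values.

27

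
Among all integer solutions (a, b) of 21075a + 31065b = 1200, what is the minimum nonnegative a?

1592

gcd(31065, 21075) = 15.
15 divides 1200, so solutions exist.
By Bézout, 21075*(227) + 31065*(-154) = 15.
Scale by 1200/15 = 80: (a₀, b₀) = (18160, -12320).
General solution: a = 18160 + 2071t, b = -12320 - 1405t for integer t.
a ≥ 0: smallest is 18160 mod 2071 = 1592 (at t = -8), with b = -1080.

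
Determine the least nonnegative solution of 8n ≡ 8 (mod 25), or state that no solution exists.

gcd(25, 8) = 1  (25 = 3*8 + 1, 8 = 8*1).
1 divides 8, so solutions exist.
Back-substituting, 8*(-3) + 25*(1) = 1.
So 8*(-3) ≡ 1 (mod 25); multiply by 8: n ≡ -24 (mod 25).
Smallest nonnegative: n = -24 mod 25 = 1.

1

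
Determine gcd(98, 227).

gcd(227, 98):
  227 = 2*98 + 31
  98 = 3*31 + 5
  31 = 6*5 + 1
  5 = 5*1
so gcd(227, 98) = 1.

1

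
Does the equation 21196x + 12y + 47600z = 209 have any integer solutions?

no

gcd(21196, 12) = 4.
gcd(4, 47600) = 4.
4 does not divide 209 (remainder 1), so no integer solutions.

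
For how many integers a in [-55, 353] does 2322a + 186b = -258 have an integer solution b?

13

gcd(2322, 186):
  2322 = 12·186 + 90
  186 = 2·90 + 6
  90 = 15·6
so gcd(2322, 186) = 6.
Back-substitute for Bézout coefficients:
  6 = 186 - 2·90
  ... = 2322·(-2) + 186·(25)
Scale by -43: particular solution (86, -1075); reduce a mod 31: (24, -301).
General solution: a = 24 + 31t, b = -301 - 387t for integer t.
-55 ≤ 24 + 31t ≤ 353 gives t ∈ [-2, 10], which is 13 values.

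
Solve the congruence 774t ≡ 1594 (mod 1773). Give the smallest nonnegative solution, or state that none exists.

gcd(1773, 774):
  1773 = 2·774 + 225
  774 = 3·225 + 99
  225 = 2·99 + 27
  99 = 3·27 + 18
  27 = 1·18 + 9
  18 = 2·9
so gcd(1773, 774) = 9.
9 does not divide 1594, so the congruence has no solution.

no solution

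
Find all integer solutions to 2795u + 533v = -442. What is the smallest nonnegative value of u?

gcd(2795, 533) = 13.
13 divides -442, so solutions exist.
By Bézout, 2795×(-4) + 533×(21) = 13.
Scale by -442/13 = -34: (u₀, v₀) = (136, -714).
General solution: u = 136 + 41t, v = -714 - 215t for integer t.
u ≥ 0: smallest is 136 mod 41 = 13 (at t = -3), with v = -69.

13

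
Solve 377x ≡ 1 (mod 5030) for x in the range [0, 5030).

gcd(5030, 377):
  5030 = 13*377 + 129
  377 = 2*129 + 119
  129 = 1*119 + 10
  119 = 11*10 + 9
  10 = 1*9 + 1
  9 = 9*1
so gcd(5030, 377) = 1.
Back-substitute for Bézout coefficients:
  1 = 10 - 1*9
  ... = 377*(-507) + 5030*(38)
So 377*-507 ≡ 1 (mod 5030), and -507 mod 5030 = 4523.

4523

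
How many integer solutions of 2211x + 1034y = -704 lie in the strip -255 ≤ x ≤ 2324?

27

gcd(2211, 1034):
  2211 = 2×1034 + 143
  1034 = 7×143 + 33
  143 = 4×33 + 11
  33 = 3×11
so gcd(2211, 1034) = 11.
Back-substitute for Bézout coefficients:
  11 = 143 - 4×33
  ... = 2211×(29) + 1034×(-62)
Scale by -64: particular solution (-1856, 3968); reduce x mod 94: (24, -52).
General solution: x = 24 + 94t, y = -52 - 201t for integer t.
-255 ≤ 24 + 94t ≤ 2324 gives t ∈ [-2, 24], which is 27 values.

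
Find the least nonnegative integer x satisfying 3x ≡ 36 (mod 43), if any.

gcd(43, 3) = 1  (43 = 14·3 + 1, 3 = 3·1).
1 divides 36, so solutions exist.
Back-substituting, 3·(-14) + 43·(1) = 1.
So 3·(-14) ≡ 1 (mod 43); multiply by 36: x ≡ -504 (mod 43).
Smallest nonnegative: x = -504 mod 43 = 12.

12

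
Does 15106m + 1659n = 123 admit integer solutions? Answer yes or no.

gcd(15106, 1659) = 7  (15106 = 9*1659 + 175, 1659 = 9*175 + 84, 175 = 2*84 + 7, 84 = 12*7).
7 does not divide 123 (remainder 4), so no integer solutions.

no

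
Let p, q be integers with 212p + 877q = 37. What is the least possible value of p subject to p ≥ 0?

509

gcd(877, 212) = 1  (877 = 4*212 + 29, 212 = 7*29 + 9, 29 = 3*9 + 2, 9 = 4*2 + 1, 2 = 2*1).
1 divides 37, so solutions exist.
Back-substituting, 212*(393) + 877*(-95) = 1.
Scale by 37/1 = 37: (p₀, q₀) = (14541, -3515).
General solution: p = 14541 + 877t, q = -3515 - 212t for integer t.
p ≥ 0: smallest is 14541 mod 877 = 509 (at t = -16), with q = -123.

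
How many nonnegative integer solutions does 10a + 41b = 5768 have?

gcd(41, 10):
  41 = 4×10 + 1
  10 = 10×1
so gcd(41, 10) = 1.
Back-substitute for Bézout coefficients:
  1 = 41 - 4×10
  ... = 10×(-4) + 41×(1)
Scale by 5768: one solution is (-23072, 5768). Reduce a mod 41: (11, 138).
General: a = 11 + 41t, b = 138 - 10t.
a ≥ 0 ⇒ t ≥ 0; b ≥ 0 ⇒ t ≤ 13. So t ∈ [0, 13]: 14 solutions.

14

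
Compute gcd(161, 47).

1

gcd(161, 47):
  161 = 3×47 + 20
  47 = 2×20 + 7
  20 = 2×7 + 6
  7 = 1×6 + 1
  6 = 6×1
so gcd(161, 47) = 1.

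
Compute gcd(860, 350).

gcd(860, 350):
  860 = 2×350 + 160
  350 = 2×160 + 30
  160 = 5×30 + 10
  30 = 3×10
so gcd(860, 350) = 10.

10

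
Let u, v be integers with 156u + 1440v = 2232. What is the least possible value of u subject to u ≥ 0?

42

gcd(1440, 156) = 12.
12 divides 2232, so solutions exist.
By Bézout, 156×(37) + 1440×(-4) = 12.
Scale by 2232/12 = 186: (u₀, v₀) = (6882, -744).
General solution: u = 6882 + 120t, v = -744 - 13t for integer t.
u ≥ 0: smallest is 6882 mod 120 = 42 (at t = -57), with v = -3.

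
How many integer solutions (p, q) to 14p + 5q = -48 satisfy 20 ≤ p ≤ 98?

gcd(14, 5):
  14 = 2*5 + 4
  5 = 1*4 + 1
  4 = 4*1
so gcd(14, 5) = 1.
Back-substitute for Bézout coefficients:
  1 = 5 - 1*4
  ... = 14*(-1) + 5*(3)
Scale by -48: particular solution (48, -144); reduce p mod 5: (3, -18).
General solution: p = 3 + 5t, q = -18 - 14t for integer t.
20 ≤ 3 + 5t ≤ 98 gives t ∈ [4, 19], which is 16 values.

16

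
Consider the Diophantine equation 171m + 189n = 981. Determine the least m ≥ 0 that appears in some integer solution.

19

gcd(189, 171):
  189 = 1*171 + 18
  171 = 9*18 + 9
  18 = 2*9
so gcd(189, 171) = 9.
9 divides 981, so solutions exist.
Back-substitute for Bézout coefficients:
  9 = 171 - 9*18
  ... = 171*(10) + 189*(-9)
Scale by 981/9 = 109: (m₀, n₀) = (1090, -981).
General solution: m = 1090 + 21t, n = -981 - 19t for integer t.
m ≥ 0: smallest is 1090 mod 21 = 19 (at t = -51), with n = -12.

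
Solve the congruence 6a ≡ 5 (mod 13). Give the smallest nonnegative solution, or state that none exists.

gcd(13, 6) = 1  (13 = 2·6 + 1, 6 = 6·1).
1 divides 5, so solutions exist.
Back-substituting, 6·(-2) + 13·(1) = 1.
So 6·(-2) ≡ 1 (mod 13); multiply by 5: a ≡ -10 (mod 13).
Smallest nonnegative: a = -10 mod 13 = 3.

3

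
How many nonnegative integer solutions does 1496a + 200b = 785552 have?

gcd(1496, 200) = 8.
By Bézout, 1496*(-2) + 200*(15) = 8.
One solution: (12, 3838).
General: a = 12 + 25t, b = 3838 - 187t.
a ≥ 0 ⇒ t ≥ 0; b ≥ 0 ⇒ t ≤ 20. So t ∈ [0, 20]: 21 solutions.

21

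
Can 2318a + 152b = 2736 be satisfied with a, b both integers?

yes

gcd(2318, 152) = 38.
38 divides 2736, so integer solutions exist.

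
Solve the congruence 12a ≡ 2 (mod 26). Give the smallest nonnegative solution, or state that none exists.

11

gcd(26, 12) = 2  (26 = 2*12 + 2, 12 = 6*2).
2 divides 2, so solutions exist.
Back-substituting, 12*(-2) + 26*(1) = 2.
So 12*(-2) ≡ 2 (mod 26); multiply by 1: a ≡ -2 (mod 13).
Smallest nonnegative: a = -2 mod 13 = 11.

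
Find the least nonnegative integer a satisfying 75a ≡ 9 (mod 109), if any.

35

gcd(109, 75) = 1  (109 = 1×75 + 34, 75 = 2×34 + 7, 34 = 4×7 + 6, 7 = 1×6 + 1, 6 = 6×1).
1 divides 9, so solutions exist.
Back-substituting, 75×(16) + 109×(-11) = 1.
So 75×(16) ≡ 1 (mod 109); multiply by 9: a ≡ 144 (mod 109).
Smallest nonnegative: a = 144 mod 109 = 35.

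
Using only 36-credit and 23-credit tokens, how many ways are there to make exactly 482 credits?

1

Need nonnegative integers with 36j + 23k = 482.
gcd(36, 23) = 1, and 36·(-7) + 23·(11) = 1.
So (j₀, k₀) = (-3374, 5302); general j = -3374 + 23t, k = 5302 - 36t.
j ≥ 0 ⇒ t ≥ 147; k ≥ 0 ⇒ t ≤ 147. That's 1 value of t.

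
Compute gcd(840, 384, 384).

gcd(840, 384):
  840 = 2×384 + 72
  384 = 5×72 + 24
  72 = 3×24
so gcd(840, 384) = 24.
gcd(24, 384) = 24.

24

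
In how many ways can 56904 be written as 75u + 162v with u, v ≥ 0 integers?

14

gcd(162, 75):
  162 = 2*75 + 12
  75 = 6*12 + 3
  12 = 4*3
so gcd(162, 75) = 3.
Back-substitute for Bézout coefficients:
  3 = 75 - 6*12
  ... = 75*(13) + 162*(-6)
Scale by 18968: one solution is (246584, -113808). Reduce u mod 54: (20, 342).
General: u = 20 + 54t, v = 342 - 25t.
u ≥ 0 ⇒ t ≥ 0; v ≥ 0 ⇒ t ≤ 13. So t ∈ [0, 13]: 14 solutions.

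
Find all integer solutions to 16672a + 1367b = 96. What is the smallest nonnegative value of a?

286

gcd(16672, 1367):
  16672 = 12·1367 + 268
  1367 = 5·268 + 27
  268 = 9·27 + 25
  27 = 1·25 + 2
  25 = 12·2 + 1
  2 = 2·1
so gcd(16672, 1367) = 1.
1 divides 96, so solutions exist.
Back-substitute for Bézout coefficients:
  1 = 25 - 12·2
  ... = 16672·(658) + 1367·(-8025)
Scale by 96/1 = 96: (a₀, b₀) = (63168, -770400).
General solution: a = 63168 + 1367t, b = -770400 - 16672t for integer t.
a ≥ 0: smallest is 63168 mod 1367 = 286 (at t = -46), with b = -3488.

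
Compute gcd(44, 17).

1

gcd(44, 17):
  44 = 2*17 + 10
  17 = 1*10 + 7
  10 = 1*7 + 3
  7 = 2*3 + 1
  3 = 3*1
so gcd(44, 17) = 1.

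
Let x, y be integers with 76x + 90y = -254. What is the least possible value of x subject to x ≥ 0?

31

gcd(90, 76):
  90 = 1*76 + 14
  76 = 5*14 + 6
  14 = 2*6 + 2
  6 = 3*2
so gcd(90, 76) = 2.
2 divides -254, so solutions exist.
Back-substitute for Bézout coefficients:
  2 = 14 - 2*6
  ... = 76*(-13) + 90*(11)
Scale by -254/2 = -127: (x₀, y₀) = (1651, -1397).
General solution: x = 1651 + 45t, y = -1397 - 38t for integer t.
x ≥ 0: smallest is 1651 mod 45 = 31 (at t = -36), with y = -29.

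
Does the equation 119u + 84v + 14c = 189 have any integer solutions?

gcd(119, 84) = 7  (119 = 1·84 + 35, 84 = 2·35 + 14, 35 = 2·14 + 7, 14 = 2·7).
gcd(7, 14) = 7.
7 divides 189, so integer solutions exist.

yes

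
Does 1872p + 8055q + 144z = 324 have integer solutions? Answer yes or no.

gcd(8055, 1872) = 9  (8055 = 4·1872 + 567, 1872 = 3·567 + 171, 567 = 3·171 + 54, 171 = 3·54 + 9, 54 = 6·9).
gcd(9, 144) = 9.
9 divides 324, so integer solutions exist.

yes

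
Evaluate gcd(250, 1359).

1

gcd(1359, 250) = 1  (1359 = 5*250 + 109, 250 = 2*109 + 32, 109 = 3*32 + 13, 32 = 2*13 + 6, 13 = 2*6 + 1, 6 = 6*1).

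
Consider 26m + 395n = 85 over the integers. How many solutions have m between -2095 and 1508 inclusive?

9

gcd(395, 26) = 1  (395 = 15·26 + 5, 26 = 5·5 + 1, 5 = 5·1).
Back-substituting, 26·(76) + 395·(-5) = 1.
Scale by 85: particular solution (6460, -425); reduce m mod 395: (140, -9).
General solution: m = 140 + 395t, n = -9 - 26t for integer t.
-2095 ≤ 140 + 395t ≤ 1508 gives t ∈ [-5, 3], which is 9 values.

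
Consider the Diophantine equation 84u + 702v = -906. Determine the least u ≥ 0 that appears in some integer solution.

31

gcd(702, 84):
  702 = 8×84 + 30
  84 = 2×30 + 24
  30 = 1×24 + 6
  24 = 4×6
so gcd(702, 84) = 6.
6 divides -906, so solutions exist.
Back-substitute for Bézout coefficients:
  6 = 30 - 1×24
  ... = 84×(-25) + 702×(3)
Scale by -906/6 = -151: (u₀, v₀) = (3775, -453).
General solution: u = 3775 + 117t, v = -453 - 14t for integer t.
u ≥ 0: smallest is 3775 mod 117 = 31 (at t = -32), with v = -5.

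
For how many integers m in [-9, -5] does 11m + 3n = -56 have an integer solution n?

gcd(11, 3):
  11 = 3·3 + 2
  3 = 1·2 + 1
  2 = 2·1
so gcd(11, 3) = 1.
Back-substitute for Bézout coefficients:
  1 = 3 - 1·2
  ... = 11·(-1) + 3·(4)
Scale by -56: particular solution (56, -224); reduce m mod 3: (2, -26).
General solution: m = 2 + 3t, n = -26 - 11t for integer t.
-9 ≤ 2 + 3t ≤ -5 gives t ∈ [-3, -3], which is 1 value.

1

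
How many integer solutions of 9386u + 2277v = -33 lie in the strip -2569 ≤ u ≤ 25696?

12

gcd(9386, 2277) = 1  (9386 = 4×2277 + 278, 2277 = 8×278 + 53, 278 = 5×53 + 13, 53 = 4×13 + 1, 13 = 13×1).
Back-substituting, 9386×(-172) + 2277×(709) = 1.
Scale by -33: particular solution (5676, -23397); reduce u mod 2277: (1122, -4625).
General solution: u = 1122 + 2277t, v = -4625 - 9386t for integer t.
-2569 ≤ 1122 + 2277t ≤ 25696 gives t ∈ [-1, 10], which is 12 values.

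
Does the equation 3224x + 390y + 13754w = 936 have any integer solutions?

gcd(3224, 390) = 26  (3224 = 8·390 + 104, 390 = 3·104 + 78, 104 = 1·78 + 26, 78 = 3·26).
gcd(26, 13754) = 26.
26 divides 936, so integer solutions exist.

yes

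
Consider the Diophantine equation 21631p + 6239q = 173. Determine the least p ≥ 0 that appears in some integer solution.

576

gcd(21631, 6239) = 1.
1 divides 173, so solutions exist.
By Bézout, 21631*(1518) + 6239*(-5263) = 1.
Scale by 173/1 = 173: (p₀, q₀) = (262614, -910499).
General solution: p = 262614 + 6239t, q = -910499 - 21631t for integer t.
p ≥ 0: smallest is 262614 mod 6239 = 576 (at t = -42), with q = -1997.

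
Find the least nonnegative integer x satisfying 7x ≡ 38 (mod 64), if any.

42

gcd(64, 7) = 1  (64 = 9×7 + 1, 7 = 7×1).
1 divides 38, so solutions exist.
Back-substituting, 7×(-9) + 64×(1) = 1.
So 7×(-9) ≡ 1 (mod 64); multiply by 38: x ≡ -342 (mod 64).
Smallest nonnegative: x = -342 mod 64 = 42.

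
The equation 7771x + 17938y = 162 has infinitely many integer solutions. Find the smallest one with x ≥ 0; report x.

gcd(17938, 7771) = 1  (17938 = 2*7771 + 2396, 7771 = 3*2396 + 583, 2396 = 4*583 + 64, 583 = 9*64 + 7, 64 = 9*7 + 1, 7 = 7*1).
1 divides 162, so solutions exist.
Back-substituting, 7771*(-2523) + 17938*(1093) = 1.
Scale by 162/1 = 162: (x₀, y₀) = (-408726, 177066).
General solution: x = -408726 + 17938t, y = 177066 - 7771t for integer t.
x ≥ 0: smallest is -408726 mod 17938 = 3848 (at t = 23), with y = -1667.

3848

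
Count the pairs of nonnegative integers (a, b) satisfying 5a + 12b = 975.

17

gcd(12, 5) = 1  (12 = 2*5 + 2, 5 = 2*2 + 1, 2 = 2*1).
Back-substituting, 5*(5) + 12*(-2) = 1.
Scale by 975: one solution is (4875, -1950). Reduce a mod 12: (3, 80).
General: a = 3 + 12t, b = 80 - 5t.
a ≥ 0 ⇒ t ≥ 0; b ≥ 0 ⇒ t ≤ 16. So t ∈ [0, 16]: 17 solutions.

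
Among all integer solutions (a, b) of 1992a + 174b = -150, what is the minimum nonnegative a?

gcd(1992, 174) = 6  (1992 = 11·174 + 78, 174 = 2·78 + 18, 78 = 4·18 + 6, 18 = 3·6).
6 divides -150, so solutions exist.
Back-substituting, 1992·(9) + 174·(-103) = 6.
Scale by -150/6 = -25: (a₀, b₀) = (-225, 2575).
General solution: a = -225 + 29t, b = 2575 - 332t for integer t.
a ≥ 0: smallest is -225 mod 29 = 7 (at t = 8), with b = -81.

7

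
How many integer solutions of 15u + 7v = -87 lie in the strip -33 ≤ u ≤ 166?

29

gcd(15, 7):
  15 = 2·7 + 1
  7 = 7·1
so gcd(15, 7) = 1.
Back-substitute for Bézout coefficients:
  1 = 15 - 2·7
  ... = 15·(1) + 7·(-2)
Scale by -87: particular solution (-87, 174); reduce u mod 7: (4, -21).
General solution: u = 4 + 7t, v = -21 - 15t for integer t.
-33 ≤ 4 + 7t ≤ 166 gives t ∈ [-5, 23], which is 29 values.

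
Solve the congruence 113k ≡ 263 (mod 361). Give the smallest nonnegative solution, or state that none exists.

79

gcd(361, 113) = 1  (361 = 3×113 + 22, 113 = 5×22 + 3, 22 = 7×3 + 1, 3 = 3×1).
1 divides 263, so solutions exist.
Back-substituting, 113×(-115) + 361×(36) = 1.
So 113×(-115) ≡ 1 (mod 361); multiply by 263: k ≡ -30245 (mod 361).
Smallest nonnegative: k = -30245 mod 361 = 79.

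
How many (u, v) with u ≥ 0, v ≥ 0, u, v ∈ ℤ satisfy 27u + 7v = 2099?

gcd(27, 7) = 1.
By Bézout, 27*(-1) + 7*(4) = 1.
One solution: (1, 296).
General: u = 1 + 7t, v = 296 - 27t.
u ≥ 0 ⇒ t ≥ 0; v ≥ 0 ⇒ t ≤ 10. So t ∈ [0, 10]: 11 solutions.

11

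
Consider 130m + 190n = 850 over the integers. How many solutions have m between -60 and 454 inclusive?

27

gcd(190, 130):
  190 = 1·130 + 60
  130 = 2·60 + 10
  60 = 6·10
so gcd(190, 130) = 10.
Back-substitute for Bézout coefficients:
  10 = 130 - 2·60
  ... = 130·(3) + 190·(-2)
Scale by 85: particular solution (255, -170); reduce m mod 19: (8, -1).
General solution: m = 8 + 19t, n = -1 - 13t for integer t.
-60 ≤ 8 + 19t ≤ 454 gives t ∈ [-3, 23], which is 27 values.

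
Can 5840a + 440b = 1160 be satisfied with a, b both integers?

yes

gcd(5840, 440) = 40.
40 divides 1160, so integer solutions exist.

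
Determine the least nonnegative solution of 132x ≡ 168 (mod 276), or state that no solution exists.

gcd(276, 132):
  276 = 2·132 + 12
  132 = 11·12
so gcd(276, 132) = 12.
12 divides 168, so solutions exist.
Back-substitute for Bézout coefficients:
  12 = 276 - 2·132
  ... = 132·(-2) + 276·(1)
So 132·(-2) ≡ 12 (mod 276); multiply by 14: x ≡ -28 (mod 23).
Smallest nonnegative: x = -28 mod 23 = 18.

18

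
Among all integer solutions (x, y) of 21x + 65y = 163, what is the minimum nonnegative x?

gcd(65, 21):
  65 = 3*21 + 2
  21 = 10*2 + 1
  2 = 2*1
so gcd(65, 21) = 1.
1 divides 163, so solutions exist.
Back-substitute for Bézout coefficients:
  1 = 21 - 10*2
  ... = 21*(31) + 65*(-10)
Scale by 163/1 = 163: (x₀, y₀) = (5053, -1630).
General solution: x = 5053 + 65t, y = -1630 - 21t for integer t.
x ≥ 0: smallest is 5053 mod 65 = 48 (at t = -77), with y = -13.

48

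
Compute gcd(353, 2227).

1

gcd(2227, 353):
  2227 = 6×353 + 109
  353 = 3×109 + 26
  109 = 4×26 + 5
  26 = 5×5 + 1
  5 = 5×1
so gcd(2227, 353) = 1.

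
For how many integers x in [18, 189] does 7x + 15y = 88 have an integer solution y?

gcd(15, 7) = 1  (15 = 2*7 + 1, 7 = 7*1).
Back-substituting, 7*(-2) + 15*(1) = 1.
Scale by 88: particular solution (-176, 88); reduce x mod 15: (4, 4).
General solution: x = 4 + 15t, y = 4 - 7t for integer t.
18 ≤ 4 + 15t ≤ 189 gives t ∈ [1, 12], which is 12 values.

12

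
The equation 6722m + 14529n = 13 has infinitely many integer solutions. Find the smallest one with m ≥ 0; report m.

13913

gcd(14529, 6722) = 1  (14529 = 2×6722 + 1085, 6722 = 6×1085 + 212, 1085 = 5×212 + 25, 212 = 8×25 + 12, 25 = 2×12 + 1, 12 = 12×1).
1 divides 13, so solutions exist.
Back-substituting, 6722×(-1165) + 14529×(539) = 1.
Scale by 13/1 = 13: (m₀, n₀) = (-15145, 7007).
General solution: m = -15145 + 14529t, n = 7007 - 6722t for integer t.
m ≥ 0: smallest is -15145 mod 14529 = 13913 (at t = 2), with n = -6437.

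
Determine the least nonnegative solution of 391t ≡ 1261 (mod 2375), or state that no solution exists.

gcd(2375, 391) = 1.
1 divides 1261, so solutions exist.
By Bézout, 391*(-164) + 2375*(27) = 1.
So 391*(-164) ≡ 1 (mod 2375); multiply by 1261: t ≡ -206804 (mod 2375).
Smallest nonnegative: t = -206804 mod 2375 = 2196.

2196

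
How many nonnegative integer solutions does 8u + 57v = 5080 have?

12

gcd(57, 8):
  57 = 7×8 + 1
  8 = 8×1
so gcd(57, 8) = 1.
Back-substitute for Bézout coefficients:
  1 = 57 - 7×8
  ... = 8×(-7) + 57×(1)
Scale by 5080: one solution is (-35560, 5080). Reduce u mod 57: (8, 88).
General: u = 8 + 57t, v = 88 - 8t.
u ≥ 0 ⇒ t ≥ 0; v ≥ 0 ⇒ t ≤ 11. So t ∈ [0, 11]: 12 solutions.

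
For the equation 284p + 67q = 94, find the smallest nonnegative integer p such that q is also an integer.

gcd(284, 67) = 1.
1 divides 94, so solutions exist.
By Bézout, 284×(21) + 67×(-89) = 1.
Scale by 94/1 = 94: (p₀, q₀) = (1974, -8366).
General solution: p = 1974 + 67t, q = -8366 - 284t for integer t.
p ≥ 0: smallest is 1974 mod 67 = 31 (at t = -29), with q = -130.

31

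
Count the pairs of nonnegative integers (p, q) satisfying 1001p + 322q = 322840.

gcd(1001, 322) = 7.
By Bézout, 1001·(-9) + 322·(28) = 7.
One solution: (24, 928).
General: p = 24 + 46t, q = 928 - 143t.
p ≥ 0 ⇒ t ≥ 0; q ≥ 0 ⇒ t ≤ 6. So t ∈ [0, 6]: 7 solutions.

7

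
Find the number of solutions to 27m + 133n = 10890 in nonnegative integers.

gcd(133, 27) = 1  (133 = 4×27 + 25, 27 = 1×25 + 2, 25 = 12×2 + 1, 2 = 2×1).
Back-substituting, 27×(-64) + 133×(13) = 1.
Scale by 10890: one solution is (-696960, 141570). Reduce m mod 133: (93, 63).
General: m = 93 + 133t, n = 63 - 27t.
m ≥ 0 ⇒ t ≥ 0; n ≥ 0 ⇒ t ≤ 2. So t ∈ [0, 2]: 3 solutions.

3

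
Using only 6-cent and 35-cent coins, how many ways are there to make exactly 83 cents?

1

Need nonnegative integers with 6j + 35k = 83.
gcd(6, 35) = 1, and 6·(6) + 35·(-1) = 1.
So (j₀, k₀) = (498, -83); general j = 498 + 35t, k = -83 - 6t.
j ≥ 0 ⇒ t ≥ -14; k ≥ 0 ⇒ t ≤ -14. That's 1 value of t.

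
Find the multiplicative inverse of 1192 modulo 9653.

1320

gcd(9653, 1192):
  9653 = 8·1192 + 117
  1192 = 10·117 + 22
  117 = 5·22 + 7
  22 = 3·7 + 1
  7 = 7·1
so gcd(9653, 1192) = 1.
Back-substitute for Bézout coefficients:
  1 = 22 - 3·7
  ... = 1192·(1320) + 9653·(-163)
So 1192·1320 ≡ 1 (mod 9653), and 1320 mod 9653 = 1320.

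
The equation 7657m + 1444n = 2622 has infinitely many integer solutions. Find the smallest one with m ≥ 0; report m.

6

gcd(7657, 1444):
  7657 = 5·1444 + 437
  1444 = 3·437 + 133
  437 = 3·133 + 38
  133 = 3·38 + 19
  38 = 2·19
so gcd(7657, 1444) = 19.
19 divides 2622, so solutions exist.
Back-substitute for Bézout coefficients:
  19 = 133 - 3·38
  ... = 7657·(-33) + 1444·(175)
Scale by 2622/19 = 138: (m₀, n₀) = (-4554, 24150).
General solution: m = -4554 + 76t, n = 24150 - 403t for integer t.
m ≥ 0: smallest is -4554 mod 76 = 6 (at t = 60), with n = -30.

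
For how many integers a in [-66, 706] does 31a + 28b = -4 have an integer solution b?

27

gcd(31, 28) = 1  (31 = 1·28 + 3, 28 = 9·3 + 1, 3 = 3·1).
Back-substituting, 31·(-9) + 28·(10) = 1.
Scale by -4: particular solution (36, -40); reduce a mod 28: (8, -9).
General solution: a = 8 + 28t, b = -9 - 31t for integer t.
-66 ≤ 8 + 28t ≤ 706 gives t ∈ [-2, 24], which is 27 values.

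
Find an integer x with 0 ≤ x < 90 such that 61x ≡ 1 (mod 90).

31

gcd(90, 61) = 1  (90 = 1*61 + 29, 61 = 2*29 + 3, 29 = 9*3 + 2, 3 = 1*2 + 1, 2 = 2*1).
Back-substituting, 61*(31) + 90*(-21) = 1.
So 61*31 ≡ 1 (mod 90), and 31 mod 90 = 31.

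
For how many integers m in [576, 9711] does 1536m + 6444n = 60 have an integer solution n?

17

gcd(6444, 1536) = 12.
By Bézout, 1536·(-172) + 6444·(41) = 12.
Particular solution: (214, -51).
General solution: m = 214 + 537t, n = -51 - 128t for integer t.
576 ≤ 214 + 537t ≤ 9711 gives t ∈ [1, 17], which is 17 values.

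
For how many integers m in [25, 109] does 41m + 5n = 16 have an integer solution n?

17

gcd(41, 5) = 1.
By Bézout, 41×(1) + 5×(-8) = 1.
Particular solution: (1, -5).
General solution: m = 1 + 5t, n = -5 - 41t for integer t.
25 ≤ 1 + 5t ≤ 109 gives t ∈ [5, 21], which is 17 values.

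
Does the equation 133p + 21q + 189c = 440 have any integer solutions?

gcd(133, 21) = 7  (133 = 6·21 + 7, 21 = 3·7).
gcd(7, 189) = 7.
7 does not divide 440 (remainder 6), so no integer solutions.

no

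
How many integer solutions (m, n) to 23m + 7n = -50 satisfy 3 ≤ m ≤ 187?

27

gcd(23, 7):
  23 = 3*7 + 2
  7 = 3*2 + 1
  2 = 2*1
so gcd(23, 7) = 1.
Back-substitute for Bézout coefficients:
  1 = 7 - 3*2
  ... = 23*(-3) + 7*(10)
Scale by -50: particular solution (150, -500); reduce m mod 7: (3, -17).
General solution: m = 3 + 7t, n = -17 - 23t for integer t.
3 ≤ 3 + 7t ≤ 187 gives t ∈ [0, 26], which is 27 values.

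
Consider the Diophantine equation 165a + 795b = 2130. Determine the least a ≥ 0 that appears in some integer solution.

37

gcd(795, 165) = 15  (795 = 4×165 + 135, 165 = 1×135 + 30, 135 = 4×30 + 15, 30 = 2×15).
15 divides 2130, so solutions exist.
Back-substituting, 165×(-24) + 795×(5) = 15.
Scale by 2130/15 = 142: (a₀, b₀) = (-3408, 710).
General solution: a = -3408 + 53t, b = 710 - 11t for integer t.
a ≥ 0: smallest is -3408 mod 53 = 37 (at t = 65), with b = -5.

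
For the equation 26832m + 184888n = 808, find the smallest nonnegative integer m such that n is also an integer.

gcd(184888, 26832) = 8.
8 divides 808, so solutions exist.
By Bézout, 26832·(-2267) + 184888·(329) = 8.
Scale by 808/8 = 101: (m₀, n₀) = (-228967, 33229).
General solution: m = -228967 + 23111t, n = 33229 - 3354t for integer t.
m ≥ 0: smallest is -228967 mod 23111 = 2143 (at t = 10), with n = -311.

2143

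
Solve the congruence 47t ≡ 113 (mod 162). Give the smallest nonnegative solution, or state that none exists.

61

gcd(162, 47) = 1  (162 = 3*47 + 21, 47 = 2*21 + 5, 21 = 4*5 + 1, 5 = 5*1).
1 divides 113, so solutions exist.
Back-substituting, 47*(-31) + 162*(9) = 1.
So 47*(-31) ≡ 1 (mod 162); multiply by 113: t ≡ -3503 (mod 162).
Smallest nonnegative: t = -3503 mod 162 = 61.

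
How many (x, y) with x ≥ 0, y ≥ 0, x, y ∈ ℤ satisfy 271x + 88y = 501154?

gcd(271, 88) = 1  (271 = 3·88 + 7, 88 = 12·7 + 4, 7 = 1·4 + 3, 4 = 1·3 + 1, 3 = 3·1).
Back-substituting, 271·(-25) + 88·(77) = 1.
Scale by 501154: one solution is (-12528850, 38588858). Reduce x mod 88: (62, 5504).
General: x = 62 + 88t, y = 5504 - 271t.
x ≥ 0 ⇒ t ≥ 0; y ≥ 0 ⇒ t ≤ 20. So t ∈ [0, 20]: 21 solutions.

21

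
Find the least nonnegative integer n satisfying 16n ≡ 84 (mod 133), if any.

gcd(133, 16):
  133 = 8·16 + 5
  16 = 3·5 + 1
  5 = 5·1
so gcd(133, 16) = 1.
1 divides 84, so solutions exist.
Back-substitute for Bézout coefficients:
  1 = 16 - 3·5
  ... = 16·(25) + 133·(-3)
So 16·(25) ≡ 1 (mod 133); multiply by 84: n ≡ 2100 (mod 133).
Smallest nonnegative: n = 2100 mod 133 = 105.

105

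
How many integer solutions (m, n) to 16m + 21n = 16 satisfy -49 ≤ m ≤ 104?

7

gcd(21, 16) = 1  (21 = 1×16 + 5, 16 = 3×5 + 1, 5 = 5×1).
Back-substituting, 16×(4) + 21×(-3) = 1.
Scale by 16: particular solution (64, -48); reduce m mod 21: (1, 0).
General solution: m = 1 + 21t, n = 0 - 16t for integer t.
-49 ≤ 1 + 21t ≤ 104 gives t ∈ [-2, 4], which is 7 values.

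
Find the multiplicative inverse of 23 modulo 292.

gcd(292, 23):
  292 = 12×23 + 16
  23 = 1×16 + 7
  16 = 2×7 + 2
  7 = 3×2 + 1
  2 = 2×1
so gcd(292, 23) = 1.
Back-substitute for Bézout coefficients:
  1 = 7 - 3×2
  ... = 23×(127) + 292×(-10)
So 23×127 ≡ 1 (mod 292), and 127 mod 292 = 127.

127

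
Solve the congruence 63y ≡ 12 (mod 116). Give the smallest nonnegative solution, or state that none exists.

72

gcd(116, 63):
  116 = 1×63 + 53
  63 = 1×53 + 10
  53 = 5×10 + 3
  10 = 3×3 + 1
  3 = 3×1
so gcd(116, 63) = 1.
1 divides 12, so solutions exist.
Back-substitute for Bézout coefficients:
  1 = 10 - 3×3
  ... = 63×(35) + 116×(-19)
So 63×(35) ≡ 1 (mod 116); multiply by 12: y ≡ 420 (mod 116).
Smallest nonnegative: y = 420 mod 116 = 72.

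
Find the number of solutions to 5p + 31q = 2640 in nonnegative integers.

gcd(31, 5):
  31 = 6·5 + 1
  5 = 5·1
so gcd(31, 5) = 1.
Back-substitute for Bézout coefficients:
  1 = 31 - 6·5
  ... = 5·(-6) + 31·(1)
Scale by 2640: one solution is (-15840, 2640). Reduce p mod 31: (1, 85).
General: p = 1 + 31t, q = 85 - 5t.
p ≥ 0 ⇒ t ≥ 0; q ≥ 0 ⇒ t ≤ 17. So t ∈ [0, 17]: 18 solutions.

18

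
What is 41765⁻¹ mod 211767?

182039

gcd(211767, 41765):
  211767 = 5·41765 + 2942
  41765 = 14·2942 + 577
  2942 = 5·577 + 57
  577 = 10·57 + 7
  57 = 8·7 + 1
  7 = 7·1
so gcd(211767, 41765) = 1.
Back-substitute for Bézout coefficients:
  1 = 57 - 8·7
  ... = 41765·(-29728) + 211767·(5863)
So 41765·-29728 ≡ 1 (mod 211767), and -29728 mod 211767 = 182039.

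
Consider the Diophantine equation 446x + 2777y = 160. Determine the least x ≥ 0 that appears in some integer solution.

gcd(2777, 446):
  2777 = 6·446 + 101
  446 = 4·101 + 42
  101 = 2·42 + 17
  42 = 2·17 + 8
  17 = 2·8 + 1
  8 = 8·1
so gcd(2777, 446) = 1.
1 divides 160, so solutions exist.
Back-substitute for Bézout coefficients:
  1 = 17 - 2·8
  ... = 446·(-330) + 2777·(53)
Scale by 160/1 = 160: (x₀, y₀) = (-52800, 8480).
General solution: x = -52800 + 2777t, y = 8480 - 446t for integer t.
x ≥ 0: smallest is -52800 mod 2777 = 2740 (at t = 20), with y = -440.

2740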